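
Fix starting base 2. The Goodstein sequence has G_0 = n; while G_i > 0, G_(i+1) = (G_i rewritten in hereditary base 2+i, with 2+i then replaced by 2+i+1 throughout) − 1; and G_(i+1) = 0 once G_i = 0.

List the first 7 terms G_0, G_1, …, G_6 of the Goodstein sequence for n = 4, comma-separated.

G_0=4  [base 2] 2^2  →[2↦3]→  3^3 = 27  −1 ⇒ G_1=26
G_1=26  [base 3] 2·3^2 + 2·3 + 2  →[3↦4]→  2·4^2 + 2·4 + 2 = 42  −1 ⇒ G_2=41
G_2=41  [base 4] 2·4^2 + 2·4 + 1  →[4↦5]→  2·5^2 + 2·5 + 1 = 61  −1 ⇒ G_3=60
G_3=60  [base 5] 2·5^2 + 2·5  →[5↦6]→  2·6^2 + 2·6 = 84  −1 ⇒ G_4=83
G_4=83  [base 6] 2·6^2 + 6 + 5  →[6↦7]→  2·7^2 + 7 + 5 = 110  −1 ⇒ G_5=109
G_5=109  [base 7] 2·7^2 + 7 + 4  →[7↦8]→  2·8^2 + 8 + 4 = 140  −1 ⇒ G_6=139

4, 26, 41, 60, 83, 109, 139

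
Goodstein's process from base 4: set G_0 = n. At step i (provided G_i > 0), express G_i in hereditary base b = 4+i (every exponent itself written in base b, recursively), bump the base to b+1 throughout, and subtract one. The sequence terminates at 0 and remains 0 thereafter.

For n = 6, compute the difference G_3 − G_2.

base 4: 6 = 4 + 2; at 5: 5 + 2 = 7; next = 6
base 5: 6 = 5 + 1; at 6: 6 + 1 = 7; next = 6
base 6: 6 = 6; at 7: 7 = 7; next = 6

0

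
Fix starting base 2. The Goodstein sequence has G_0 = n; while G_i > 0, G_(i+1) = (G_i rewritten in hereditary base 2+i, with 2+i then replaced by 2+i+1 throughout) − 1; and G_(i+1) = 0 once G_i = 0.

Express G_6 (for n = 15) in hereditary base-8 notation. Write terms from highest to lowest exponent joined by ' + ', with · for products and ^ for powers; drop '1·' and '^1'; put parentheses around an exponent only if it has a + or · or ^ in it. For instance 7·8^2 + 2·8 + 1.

8^(8 + 1) + 7·8^7 + 7·8^6 + 7·8^5 + 7·8^4 + 7·8^3 + 7·8^2 + 7·8 + 7

15 —HB2→ 2^(2 + 1) + 2^2 + 2 + 1 —bump→ 3^(3 + 1) + 3^3 + 3 + 1 = 112 —(−1)→ 111
111 —HB3→ 3^(3 + 1) + 3^3 + 3 —bump→ 4^(4 + 1) + 4^4 + 4 = 1284 —(−1)→ 1283
1283 —HB4→ 4^(4 + 1) + 4^4 + 3 —bump→ 5^(5 + 1) + 5^5 + 3 = 18753 —(−1)→ 18752
18752 —HB5→ 5^(5 + 1) + 5^5 + 2 —bump→ 6^(6 + 1) + 6^6 + 2 = 326594 —(−1)→ 326593
326593 —HB6→ 6^(6 + 1) + 6^6 + 1 —bump→ 7^(7 + 1) + 7^7 + 1 = 6588345 —(−1)→ 6588344
6588344 —HB7→ 7^(7 + 1) + 7^7 —bump→ 8^(8 + 1) + 8^8 = 150994944 —(−1)→ 150994943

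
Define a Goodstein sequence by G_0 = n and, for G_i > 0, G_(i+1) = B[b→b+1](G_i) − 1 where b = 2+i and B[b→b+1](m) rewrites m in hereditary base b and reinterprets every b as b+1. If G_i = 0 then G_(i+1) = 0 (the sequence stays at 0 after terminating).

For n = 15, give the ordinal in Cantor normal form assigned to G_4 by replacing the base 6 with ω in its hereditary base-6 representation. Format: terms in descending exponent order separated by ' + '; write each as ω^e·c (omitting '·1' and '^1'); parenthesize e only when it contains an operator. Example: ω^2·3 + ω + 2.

ω^(ω + 1) + ω^ω + 1

[0] 15 ≡ 2^(2 + 1) + 2^2 + 2 + 1 (base 2). Lift 3: 112. −1: 111.
[1] 111 ≡ 3^(3 + 1) + 3^3 + 3 (base 3). Lift 4: 1284. −1: 1283.
[2] 1283 ≡ 4^(4 + 1) + 4^4 + 3 (base 4). Lift 5: 18753. −1: 18752.
[3] 18752 ≡ 5^(5 + 1) + 5^5 + 2 (base 5). Lift 6: 326594. −1: 326593.
[4] 326593 ≡ 6^(6 + 1) + 6^6 + 1 (base 6). Lift 7: 6588345. −1: 6588344.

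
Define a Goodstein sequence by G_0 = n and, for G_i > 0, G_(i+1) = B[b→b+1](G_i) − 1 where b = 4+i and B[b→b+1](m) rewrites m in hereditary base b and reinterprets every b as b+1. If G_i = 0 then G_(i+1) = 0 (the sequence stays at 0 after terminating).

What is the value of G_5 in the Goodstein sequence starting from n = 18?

G_0 = 18. HB_4(18) = 4^2 + 2. Bump = 27. G_1 = 26.
G_1 = 26. HB_5(26) = 5^2 + 1. Bump = 37. G_2 = 36.
G_2 = 36. HB_6(36) = 6^2. Bump = 49. G_3 = 48.
G_3 = 48. HB_7(48) = 6·7 + 6. Bump = 54. G_4 = 53.
G_4 = 53. HB_8(53) = 6·8 + 5. Bump = 59. G_5 = 58.
G_5 = 58. HB_9(58) = 6·9 + 4. Bump = 64. G_6 = 63.

58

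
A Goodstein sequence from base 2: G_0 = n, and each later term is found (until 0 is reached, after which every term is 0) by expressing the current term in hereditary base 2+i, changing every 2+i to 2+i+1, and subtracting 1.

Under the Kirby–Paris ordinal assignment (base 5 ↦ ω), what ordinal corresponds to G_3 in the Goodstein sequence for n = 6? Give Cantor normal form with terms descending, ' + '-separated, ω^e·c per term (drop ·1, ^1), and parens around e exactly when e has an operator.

ω^ω

G_0=6  [base 2] 2^2 + 2  →[2↦3]→  3^3 + 3 = 30  −1 ⇒ G_1=29
G_1=29  [base 3] 3^3 + 2  →[3↦4]→  4^4 + 2 = 258  −1 ⇒ G_2=257
G_2=257  [base 4] 4^4 + 1  →[4↦5]→  5^5 + 1 = 3126  −1 ⇒ G_3=3125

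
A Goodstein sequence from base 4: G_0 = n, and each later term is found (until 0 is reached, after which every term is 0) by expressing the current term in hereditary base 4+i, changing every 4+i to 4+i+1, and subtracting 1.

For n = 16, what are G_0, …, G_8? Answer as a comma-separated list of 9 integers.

16, 24, 27, 30, 33, 36, 39, 41, 43

step 0: 16 = 4^2; sub 5 for 4: 5^2; = 25; G_1 = 25−1 = 24
step 1: 24 = 4·5 + 4; sub 6 for 5: 4·6 + 4; = 28; G_2 = 28−1 = 27
step 2: 27 = 4·6 + 3; sub 7 for 6: 4·7 + 3; = 31; G_3 = 31−1 = 30
step 3: 30 = 4·7 + 2; sub 8 for 7: 4·8 + 2; = 34; G_4 = 34−1 = 33
step 4: 33 = 4·8 + 1; sub 9 for 8: 4·9 + 1; = 37; G_5 = 37−1 = 36
step 5: 36 = 4·9; sub 10 for 9: 4·10; = 40; G_6 = 40−1 = 39
step 6: 39 = 3·10 + 9; sub 11 for 10: 3·11 + 9; = 42; G_7 = 42−1 = 41
step 7: 41 = 3·11 + 8; sub 12 for 11: 3·12 + 8; = 44; G_8 = 44−1 = 43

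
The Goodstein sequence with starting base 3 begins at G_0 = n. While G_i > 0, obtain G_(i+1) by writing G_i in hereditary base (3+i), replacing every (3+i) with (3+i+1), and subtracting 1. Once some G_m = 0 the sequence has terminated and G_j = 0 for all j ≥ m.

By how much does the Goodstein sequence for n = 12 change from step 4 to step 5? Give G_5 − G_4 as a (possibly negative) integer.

14

i=0: 12 = 3^2 + 3 (b=3); 3→4: 4^2 + 4 = 20; 20−1 = 19
i=1: 19 = 4^2 + 3 (b=4); 4→5: 5^2 + 3 = 28; 28−1 = 27
i=2: 27 = 5^2 + 2 (b=5); 5→6: 6^2 + 2 = 38; 38−1 = 37
i=3: 37 = 6^2 + 1 (b=6); 6→7: 7^2 + 1 = 50; 50−1 = 49
i=4: 49 = 7^2 (b=7); 7→8: 8^2 = 64; 64−1 = 63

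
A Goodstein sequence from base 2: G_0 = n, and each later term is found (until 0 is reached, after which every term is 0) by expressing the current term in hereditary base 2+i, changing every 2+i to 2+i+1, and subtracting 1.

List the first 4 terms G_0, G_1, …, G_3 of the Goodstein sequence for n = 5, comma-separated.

5, 27, 255, 467

i=0: 5 = 2^2 + 1 (b=2); 2→3: 3^3 + 1 = 28; 28−1 = 27
i=1: 27 = 3^3 (b=3); 3→4: 4^4 = 256; 256−1 = 255
i=2: 255 = 3·4^3 + 3·4^2 + 3·4 + 3 (b=4); 4→5: 3·5^3 + 3·5^2 + 3·5 + 3 = 468; 468−1 = 467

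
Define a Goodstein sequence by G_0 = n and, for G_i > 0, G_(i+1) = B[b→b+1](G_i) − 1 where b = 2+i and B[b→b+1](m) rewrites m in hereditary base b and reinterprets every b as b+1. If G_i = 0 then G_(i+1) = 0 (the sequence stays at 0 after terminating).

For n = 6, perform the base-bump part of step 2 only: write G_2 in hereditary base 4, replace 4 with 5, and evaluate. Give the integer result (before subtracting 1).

3126

base 2: 6 = 2^2 + 2; at 3: 3^3 + 3 = 30; next = 29
base 3: 29 = 3^3 + 2; at 4: 4^4 + 2 = 258; next = 257
base 4: 257 = 4^4 + 1; at 5: 5^5 + 1 = 3126; next = 3125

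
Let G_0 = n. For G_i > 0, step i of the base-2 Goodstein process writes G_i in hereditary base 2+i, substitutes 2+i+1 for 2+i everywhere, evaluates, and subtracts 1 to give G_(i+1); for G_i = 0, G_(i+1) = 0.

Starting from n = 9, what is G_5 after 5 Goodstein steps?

2471826

G_0=9  [base 2] 2^(2 + 1) + 1  →[2↦3]→  3^(3 + 1) + 1 = 82  −1 ⇒ G_1=81
G_1=81  [base 3] 3^(3 + 1)  →[3↦4]→  4^(4 + 1) = 1024  −1 ⇒ G_2=1023
G_2=1023  [base 4] 3·4^4 + 3·4^3 + 3·4^2 + 3·4 + 3  →[4↦5]→  3·5^5 + 3·5^3 + 3·5^2 + 3·5 + 3 = 9843  −1 ⇒ G_3=9842
G_3=9842  [base 5] 3·5^5 + 3·5^3 + 3·5^2 + 3·5 + 2  →[5↦6]→  3·6^6 + 3·6^3 + 3·6^2 + 3·6 + 2 = 140744  −1 ⇒ G_4=140743
G_4=140743  [base 6] 3·6^6 + 3·6^3 + 3·6^2 + 3·6 + 1  →[6↦7]→  3·7^7 + 3·7^3 + 3·7^2 + 3·7 + 1 = 2471827  −1 ⇒ G_5=2471826
G_5=2471826  [base 7] 3·7^7 + 3·7^3 + 3·7^2 + 3·7  →[7↦8]→  3·8^8 + 3·8^3 + 3·8^2 + 3·8 = 50333400  −1 ⇒ G_6=50333399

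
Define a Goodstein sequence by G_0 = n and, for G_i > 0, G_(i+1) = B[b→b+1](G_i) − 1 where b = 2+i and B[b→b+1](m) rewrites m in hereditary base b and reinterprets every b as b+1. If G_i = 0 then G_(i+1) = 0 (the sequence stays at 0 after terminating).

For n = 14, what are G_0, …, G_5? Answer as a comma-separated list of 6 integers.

[0] 14 ≡ 2^(2 + 1) + 2^2 + 2 (base 2). Lift 3: 111. −1: 110.
[1] 110 ≡ 3^(3 + 1) + 3^3 + 2 (base 3). Lift 4: 1282. −1: 1281.
[2] 1281 ≡ 4^(4 + 1) + 4^4 + 1 (base 4). Lift 5: 18751. −1: 18750.
[3] 18750 ≡ 5^(5 + 1) + 5^5 (base 5). Lift 6: 326592. −1: 326591.
[4] 326591 ≡ 6^(6 + 1) + 5·6^5 + 5·6^4 + 5·6^3 + 5·6^2 + 5·6 + 5 (base 6). Lift 7: 5862841. −1: 5862840.

14, 110, 1281, 18750, 326591, 5862840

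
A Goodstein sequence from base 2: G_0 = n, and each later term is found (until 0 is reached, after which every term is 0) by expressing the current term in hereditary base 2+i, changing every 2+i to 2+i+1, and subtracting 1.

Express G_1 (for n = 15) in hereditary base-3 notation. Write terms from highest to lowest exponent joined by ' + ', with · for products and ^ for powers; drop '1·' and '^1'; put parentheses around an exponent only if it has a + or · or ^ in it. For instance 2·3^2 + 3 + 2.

(0) 15|_2 = 2^(2 + 1) + 2^2 + 2 + 1 ↦ 3^(3 + 1) + 3^3 + 3 + 1|_3 = 112 ⇒ 111
(1) 111|_3 = 3^(3 + 1) + 3^3 + 3 ↦ 4^(4 + 1) + 4^4 + 4|_4 = 1284 ⇒ 1283

3^(3 + 1) + 3^3 + 3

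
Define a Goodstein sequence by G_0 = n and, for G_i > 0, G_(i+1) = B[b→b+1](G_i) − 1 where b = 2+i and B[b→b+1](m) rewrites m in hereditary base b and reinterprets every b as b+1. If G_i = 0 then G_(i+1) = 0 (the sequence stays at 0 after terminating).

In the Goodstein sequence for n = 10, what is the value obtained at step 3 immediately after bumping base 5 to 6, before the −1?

base 2: 10 = 2^(2 + 1) + 2; at 3: 3^(3 + 1) + 3 = 84; next = 83
base 3: 83 = 3^(3 + 1) + 2; at 4: 4^(4 + 1) + 2 = 1026; next = 1025
base 4: 1025 = 4^(4 + 1) + 1; at 5: 5^(5 + 1) + 1 = 15626; next = 15625
base 5: 15625 = 5^(5 + 1); at 6: 6^(6 + 1) = 279936; next = 279935

279936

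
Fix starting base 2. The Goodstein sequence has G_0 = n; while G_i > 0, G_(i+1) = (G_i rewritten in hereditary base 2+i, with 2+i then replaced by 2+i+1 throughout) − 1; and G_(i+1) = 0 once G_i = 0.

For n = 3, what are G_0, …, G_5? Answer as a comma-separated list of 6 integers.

3, 3, 3, 2, 1, 0

i=0: 3 = 2 + 1 (b=2); 2→3: 3 + 1 = 4; 4−1 = 3
i=1: 3 = 3 (b=3); 3→4: 4 = 4; 4−1 = 3
i=2: 3 = 3 (b=4); 4→5: 3 = 3; 3−1 = 2
i=3: 2 = 2 (b=5); 5→6: 2 = 2; 2−1 = 1
i=4: 1 = 1 (b=6); 6→7: 1 = 1; 1−1 = 0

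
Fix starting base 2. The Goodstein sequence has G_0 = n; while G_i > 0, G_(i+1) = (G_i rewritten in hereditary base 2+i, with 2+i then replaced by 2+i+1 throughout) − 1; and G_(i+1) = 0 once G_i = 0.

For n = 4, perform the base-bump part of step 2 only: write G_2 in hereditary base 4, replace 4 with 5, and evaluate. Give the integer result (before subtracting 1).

61

(0) 4|_2 = 2^2 ↦ 3^3|_3 = 27 ⇒ 26
(1) 26|_3 = 2·3^2 + 2·3 + 2 ↦ 2·4^2 + 2·4 + 2|_4 = 42 ⇒ 41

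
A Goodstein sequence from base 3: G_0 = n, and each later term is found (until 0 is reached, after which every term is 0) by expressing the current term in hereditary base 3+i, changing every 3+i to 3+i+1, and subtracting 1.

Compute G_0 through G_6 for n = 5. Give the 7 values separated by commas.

5 —HB3→ 3 + 2 —bump→ 4 + 2 = 6 —(−1)→ 5
5 —HB4→ 4 + 1 —bump→ 5 + 1 = 6 —(−1)→ 5
5 —HB5→ 5 —bump→ 6 = 6 —(−1)→ 5
5 —HB6→ 5 —bump→ 5 = 5 —(−1)→ 4
4 —HB7→ 4 —bump→ 4 = 4 —(−1)→ 3
3 —HB8→ 3 —bump→ 3 = 3 —(−1)→ 2

5, 5, 5, 5, 4, 3, 2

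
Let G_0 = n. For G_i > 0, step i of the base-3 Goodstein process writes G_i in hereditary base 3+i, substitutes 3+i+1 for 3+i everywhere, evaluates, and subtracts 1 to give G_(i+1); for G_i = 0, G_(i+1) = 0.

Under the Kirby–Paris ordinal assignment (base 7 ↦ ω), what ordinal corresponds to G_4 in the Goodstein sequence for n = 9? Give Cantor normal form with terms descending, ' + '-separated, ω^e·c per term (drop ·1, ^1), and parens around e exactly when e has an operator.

G_0=9  [base 3] 3^2  →[3↦4]→  4^2 = 16  −1 ⇒ G_1=15
G_1=15  [base 4] 3·4 + 3  →[4↦5]→  3·5 + 3 = 18  −1 ⇒ G_2=17
G_2=17  [base 5] 3·5 + 2  →[5↦6]→  3·6 + 2 = 20  −1 ⇒ G_3=19
G_3=19  [base 6] 3·6 + 1  →[6↦7]→  3·7 + 1 = 22  −1 ⇒ G_4=21

ω·3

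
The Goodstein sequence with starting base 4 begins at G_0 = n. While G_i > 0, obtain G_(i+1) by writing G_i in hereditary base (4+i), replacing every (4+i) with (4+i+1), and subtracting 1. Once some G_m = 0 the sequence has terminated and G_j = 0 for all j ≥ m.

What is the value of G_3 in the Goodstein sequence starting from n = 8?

9

base 4: 8 = 2·4; at 5: 2·5 = 10; next = 9
base 5: 9 = 5 + 4; at 6: 6 + 4 = 10; next = 9
base 6: 9 = 6 + 3; at 7: 7 + 3 = 10; next = 9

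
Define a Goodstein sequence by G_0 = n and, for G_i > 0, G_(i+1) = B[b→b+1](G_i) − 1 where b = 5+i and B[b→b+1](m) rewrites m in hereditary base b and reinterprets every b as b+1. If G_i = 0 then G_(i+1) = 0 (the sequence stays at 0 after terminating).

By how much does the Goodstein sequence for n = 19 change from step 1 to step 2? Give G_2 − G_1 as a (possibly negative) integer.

2

[0] 19 ≡ 3·5 + 4 (base 5). Lift 6: 22. −1: 21.
[1] 21 ≡ 3·6 + 3 (base 6). Lift 7: 24. −1: 23.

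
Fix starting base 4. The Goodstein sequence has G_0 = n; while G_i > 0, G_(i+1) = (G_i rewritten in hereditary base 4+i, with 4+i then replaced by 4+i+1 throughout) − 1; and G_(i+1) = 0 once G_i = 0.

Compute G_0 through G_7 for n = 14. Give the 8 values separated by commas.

(0) 14|_4 = 3·4 + 2 ↦ 3·5 + 2|_5 = 17 ⇒ 16
(1) 16|_5 = 3·5 + 1 ↦ 3·6 + 1|_6 = 19 ⇒ 18
(2) 18|_6 = 3·6 ↦ 3·7|_7 = 21 ⇒ 20
(3) 20|_7 = 2·7 + 6 ↦ 2·8 + 6|_8 = 22 ⇒ 21
(4) 21|_8 = 2·8 + 5 ↦ 2·9 + 5|_9 = 23 ⇒ 22
(5) 22|_9 = 2·9 + 4 ↦ 2·10 + 4|_10 = 24 ⇒ 23
(6) 23|_10 = 2·10 + 3 ↦ 2·11 + 3|_11 = 25 ⇒ 24

14, 16, 18, 20, 21, 22, 23, 24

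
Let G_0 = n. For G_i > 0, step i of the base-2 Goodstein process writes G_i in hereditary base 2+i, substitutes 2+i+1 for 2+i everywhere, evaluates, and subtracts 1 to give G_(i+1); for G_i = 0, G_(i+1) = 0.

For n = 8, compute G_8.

20000000211

(0) 8|_2 = 2^(2 + 1) ↦ 3^(3 + 1)|_3 = 81 ⇒ 80
(1) 80|_3 = 2·3^3 + 2·3^2 + 2·3 + 2 ↦ 2·4^4 + 2·4^2 + 2·4 + 2|_4 = 554 ⇒ 553
(2) 553|_4 = 2·4^4 + 2·4^2 + 2·4 + 1 ↦ 2·5^5 + 2·5^2 + 2·5 + 1|_5 = 6311 ⇒ 6310
(3) 6310|_5 = 2·5^5 + 2·5^2 + 2·5 ↦ 2·6^6 + 2·6^2 + 2·6|_6 = 93396 ⇒ 93395
(4) 93395|_6 = 2·6^6 + 2·6^2 + 6 + 5 ↦ 2·7^7 + 2·7^2 + 7 + 5|_7 = 1647196 ⇒ 1647195
(5) 1647195|_7 = 2·7^7 + 2·7^2 + 7 + 4 ↦ 2·8^8 + 2·8^2 + 8 + 4|_8 = 33554572 ⇒ 33554571
(6) 33554571|_8 = 2·8^8 + 2·8^2 + 8 + 3 ↦ 2·9^9 + 2·9^2 + 9 + 3|_9 = 774841152 ⇒ 774841151
(7) 774841151|_9 = 2·9^9 + 2·9^2 + 9 + 2 ↦ 2·10^10 + 2·10^2 + 10 + 2|_10 = 20000000212 ⇒ 20000000211
(8) 20000000211|_10 = 2·10^10 + 2·10^2 + 10 + 1 ↦ 2·11^11 + 2·11^2 + 11 + 1|_11 = 570623341476 ⇒ 570623341475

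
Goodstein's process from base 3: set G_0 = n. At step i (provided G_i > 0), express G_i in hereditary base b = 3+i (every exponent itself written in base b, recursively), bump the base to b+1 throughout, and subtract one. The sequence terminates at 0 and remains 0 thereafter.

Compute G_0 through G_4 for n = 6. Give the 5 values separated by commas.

6, 7, 7, 7, 7

G_0 = 6. HB_3(6) = 2·3. Bump = 8. G_1 = 7.
G_1 = 7. HB_4(7) = 4 + 3. Bump = 8. G_2 = 7.
G_2 = 7. HB_5(7) = 5 + 2. Bump = 8. G_3 = 7.
G_3 = 7. HB_6(7) = 6 + 1. Bump = 8. G_4 = 7.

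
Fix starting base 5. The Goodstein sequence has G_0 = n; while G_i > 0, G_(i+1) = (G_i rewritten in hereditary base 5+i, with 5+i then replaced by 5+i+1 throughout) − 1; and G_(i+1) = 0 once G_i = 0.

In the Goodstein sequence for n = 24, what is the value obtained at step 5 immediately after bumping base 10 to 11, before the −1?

42

[0] 24 ≡ 4·5 + 4 (base 5). Lift 6: 28. −1: 27.
[1] 27 ≡ 4·6 + 3 (base 6). Lift 7: 31. −1: 30.
[2] 30 ≡ 4·7 + 2 (base 7). Lift 8: 34. −1: 33.
[3] 33 ≡ 4·8 + 1 (base 8). Lift 9: 37. −1: 36.
[4] 36 ≡ 4·9 (base 9). Lift 10: 40. −1: 39.
[5] 39 ≡ 3·10 + 9 (base 10). Lift 11: 42. −1: 41.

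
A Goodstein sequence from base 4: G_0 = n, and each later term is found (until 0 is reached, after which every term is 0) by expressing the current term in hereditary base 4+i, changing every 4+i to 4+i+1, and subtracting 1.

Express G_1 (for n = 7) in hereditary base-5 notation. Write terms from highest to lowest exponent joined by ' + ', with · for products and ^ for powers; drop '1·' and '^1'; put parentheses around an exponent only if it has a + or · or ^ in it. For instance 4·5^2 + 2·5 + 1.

5 + 2

step 0: 7 = 4 + 3; sub 5 for 4: 5 + 3; = 8; G_1 = 8−1 = 7
step 1: 7 = 5 + 2; sub 6 for 5: 6 + 2; = 8; G_2 = 8−1 = 7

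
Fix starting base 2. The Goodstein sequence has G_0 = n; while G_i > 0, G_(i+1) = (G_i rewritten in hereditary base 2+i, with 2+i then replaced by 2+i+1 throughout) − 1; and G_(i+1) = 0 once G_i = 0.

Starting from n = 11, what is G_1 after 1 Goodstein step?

84

[0] 11 ≡ 2^(2 + 1) + 2 + 1 (base 2). Lift 3: 85. −1: 84.
[1] 84 ≡ 3^(3 + 1) + 3 (base 3). Lift 4: 1028. −1: 1027.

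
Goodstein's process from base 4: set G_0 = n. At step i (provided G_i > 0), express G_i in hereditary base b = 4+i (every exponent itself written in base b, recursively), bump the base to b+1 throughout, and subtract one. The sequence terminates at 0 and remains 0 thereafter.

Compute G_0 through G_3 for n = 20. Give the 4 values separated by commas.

step 0: 20 = 4^2 + 4; sub 5 for 4: 5^2 + 5; = 30; G_1 = 30−1 = 29
step 1: 29 = 5^2 + 4; sub 6 for 5: 6^2 + 4; = 40; G_2 = 40−1 = 39
step 2: 39 = 6^2 + 3; sub 7 for 6: 7^2 + 3; = 52; G_3 = 52−1 = 51

20, 29, 39, 51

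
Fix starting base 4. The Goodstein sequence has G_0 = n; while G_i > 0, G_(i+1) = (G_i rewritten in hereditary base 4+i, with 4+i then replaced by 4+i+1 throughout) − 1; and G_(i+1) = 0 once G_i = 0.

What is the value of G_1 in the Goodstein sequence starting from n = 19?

base 4: 19 = 4^2 + 3; at 5: 5^2 + 3 = 28; next = 27
base 5: 27 = 5^2 + 2; at 6: 6^2 + 2 = 38; next = 37

27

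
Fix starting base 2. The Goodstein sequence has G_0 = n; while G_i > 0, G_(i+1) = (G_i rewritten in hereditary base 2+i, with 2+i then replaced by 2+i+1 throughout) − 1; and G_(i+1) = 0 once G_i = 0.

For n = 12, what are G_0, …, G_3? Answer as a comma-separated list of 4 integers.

G_0 = 12. HB_2(12) = 2^(2 + 1) + 2^2. Bump = 108. G_1 = 107.
G_1 = 107. HB_3(107) = 3^(3 + 1) + 2·3^2 + 2·3 + 2. Bump = 1066. G_2 = 1065.
G_2 = 1065. HB_4(1065) = 4^(4 + 1) + 2·4^2 + 2·4 + 1. Bump = 15686. G_3 = 15685.

12, 107, 1065, 15685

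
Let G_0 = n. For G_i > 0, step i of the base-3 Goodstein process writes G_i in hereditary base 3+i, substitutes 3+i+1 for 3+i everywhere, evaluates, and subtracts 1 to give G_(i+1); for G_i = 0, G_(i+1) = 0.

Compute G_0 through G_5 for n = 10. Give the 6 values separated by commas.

10, 16, 24, 27, 30, 33

base 3: 10 = 3^2 + 1; at 4: 4^2 + 1 = 17; next = 16
base 4: 16 = 4^2; at 5: 5^2 = 25; next = 24
base 5: 24 = 4·5 + 4; at 6: 4·6 + 4 = 28; next = 27
base 6: 27 = 4·6 + 3; at 7: 4·7 + 3 = 31; next = 30
base 7: 30 = 4·7 + 2; at 8: 4·8 + 2 = 34; next = 33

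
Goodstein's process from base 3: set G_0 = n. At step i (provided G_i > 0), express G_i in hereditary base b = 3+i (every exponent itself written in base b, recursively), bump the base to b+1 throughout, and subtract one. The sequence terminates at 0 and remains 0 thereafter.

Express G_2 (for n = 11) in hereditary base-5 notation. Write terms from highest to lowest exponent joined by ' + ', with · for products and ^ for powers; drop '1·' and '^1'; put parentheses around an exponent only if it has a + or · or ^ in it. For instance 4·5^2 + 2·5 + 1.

5^2

11 —HB3→ 3^2 + 2 —bump→ 4^2 + 2 = 18 —(−1)→ 17
17 —HB4→ 4^2 + 1 —bump→ 5^2 + 1 = 26 —(−1)→ 25
25 —HB5→ 5^2 —bump→ 6^2 = 36 —(−1)→ 35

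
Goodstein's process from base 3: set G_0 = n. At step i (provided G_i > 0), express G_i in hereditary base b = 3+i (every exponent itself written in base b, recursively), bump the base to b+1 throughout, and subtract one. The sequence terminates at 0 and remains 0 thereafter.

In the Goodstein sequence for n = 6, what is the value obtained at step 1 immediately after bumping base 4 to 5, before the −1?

(0) 6|_3 = 2·3 ↦ 2·4|_4 = 8 ⇒ 7
(1) 7|_4 = 4 + 3 ↦ 5 + 3|_5 = 8 ⇒ 7

8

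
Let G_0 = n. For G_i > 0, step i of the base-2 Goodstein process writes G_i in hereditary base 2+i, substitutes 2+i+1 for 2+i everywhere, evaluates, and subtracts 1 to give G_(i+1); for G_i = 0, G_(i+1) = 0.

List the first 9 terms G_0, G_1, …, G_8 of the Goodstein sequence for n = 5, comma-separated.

5, 27, 255, 467, 775, 1197, 1751, 2454, 3325

i=0: 5 = 2^2 + 1 (b=2); 2→3: 3^3 + 1 = 28; 28−1 = 27
i=1: 27 = 3^3 (b=3); 3→4: 4^4 = 256; 256−1 = 255
i=2: 255 = 3·4^3 + 3·4^2 + 3·4 + 3 (b=4); 4→5: 3·5^3 + 3·5^2 + 3·5 + 3 = 468; 468−1 = 467
i=3: 467 = 3·5^3 + 3·5^2 + 3·5 + 2 (b=5); 5→6: 3·6^3 + 3·6^2 + 3·6 + 2 = 776; 776−1 = 775
i=4: 775 = 3·6^3 + 3·6^2 + 3·6 + 1 (b=6); 6→7: 3·7^3 + 3·7^2 + 3·7 + 1 = 1198; 1198−1 = 1197
i=5: 1197 = 3·7^3 + 3·7^2 + 3·7 (b=7); 7→8: 3·8^3 + 3·8^2 + 3·8 = 1752; 1752−1 = 1751
i=6: 1751 = 3·8^3 + 3·8^2 + 2·8 + 7 (b=8); 8→9: 3·9^3 + 3·9^2 + 2·9 + 7 = 2455; 2455−1 = 2454
i=7: 2454 = 3·9^3 + 3·9^2 + 2·9 + 6 (b=9); 9→10: 3·10^3 + 3·10^2 + 2·10 + 6 = 3326; 3326−1 = 3325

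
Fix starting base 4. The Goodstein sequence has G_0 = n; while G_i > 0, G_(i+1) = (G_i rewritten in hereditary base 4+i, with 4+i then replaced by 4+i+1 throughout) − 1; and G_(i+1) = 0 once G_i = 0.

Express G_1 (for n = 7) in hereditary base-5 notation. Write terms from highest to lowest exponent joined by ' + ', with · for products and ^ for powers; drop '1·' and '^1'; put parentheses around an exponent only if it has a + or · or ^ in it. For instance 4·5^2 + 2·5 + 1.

base 4: 7 = 4 + 3; at 5: 5 + 3 = 8; next = 7
base 5: 7 = 5 + 2; at 6: 6 + 2 = 8; next = 7

5 + 2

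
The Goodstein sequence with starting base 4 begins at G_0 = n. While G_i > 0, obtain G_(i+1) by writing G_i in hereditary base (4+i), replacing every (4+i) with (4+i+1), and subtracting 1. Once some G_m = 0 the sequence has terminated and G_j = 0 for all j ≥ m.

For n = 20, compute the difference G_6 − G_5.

18

step 0: 20 = 4^2 + 4; sub 5 for 4: 5^2 + 5; = 30; G_1 = 30−1 = 29
step 1: 29 = 5^2 + 4; sub 6 for 5: 6^2 + 4; = 40; G_2 = 40−1 = 39
step 2: 39 = 6^2 + 3; sub 7 for 6: 7^2 + 3; = 52; G_3 = 52−1 = 51
step 3: 51 = 7^2 + 2; sub 8 for 7: 8^2 + 2; = 66; G_4 = 66−1 = 65
step 4: 65 = 8^2 + 1; sub 9 for 8: 9^2 + 1; = 82; G_5 = 82−1 = 81
step 5: 81 = 9^2; sub 10 for 9: 10^2; = 100; G_6 = 100−1 = 99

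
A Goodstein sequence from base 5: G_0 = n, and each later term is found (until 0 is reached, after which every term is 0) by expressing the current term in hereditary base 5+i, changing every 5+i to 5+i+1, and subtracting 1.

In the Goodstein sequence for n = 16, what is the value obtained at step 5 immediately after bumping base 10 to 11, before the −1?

25

G_0=16  [base 5] 3·5 + 1  →[5↦6]→  3·6 + 1 = 19  −1 ⇒ G_1=18
G_1=18  [base 6] 3·6  →[6↦7]→  3·7 = 21  −1 ⇒ G_2=20
G_2=20  [base 7] 2·7 + 6  →[7↦8]→  2·8 + 6 = 22  −1 ⇒ G_3=21
G_3=21  [base 8] 2·8 + 5  →[8↦9]→  2·9 + 5 = 23  −1 ⇒ G_4=22
G_4=22  [base 9] 2·9 + 4  →[9↦10]→  2·10 + 4 = 24  −1 ⇒ G_5=23
G_5=23  [base 10] 2·10 + 3  →[10↦11]→  2·11 + 3 = 25  −1 ⇒ G_6=24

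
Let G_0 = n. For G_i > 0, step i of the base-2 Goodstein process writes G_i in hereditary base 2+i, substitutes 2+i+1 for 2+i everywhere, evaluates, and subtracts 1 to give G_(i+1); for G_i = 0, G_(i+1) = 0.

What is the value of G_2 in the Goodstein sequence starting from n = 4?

41

base 2: 4 = 2^2; at 3: 3^3 = 27; next = 26
base 3: 26 = 2·3^2 + 2·3 + 2; at 4: 2·4^2 + 2·4 + 2 = 42; next = 41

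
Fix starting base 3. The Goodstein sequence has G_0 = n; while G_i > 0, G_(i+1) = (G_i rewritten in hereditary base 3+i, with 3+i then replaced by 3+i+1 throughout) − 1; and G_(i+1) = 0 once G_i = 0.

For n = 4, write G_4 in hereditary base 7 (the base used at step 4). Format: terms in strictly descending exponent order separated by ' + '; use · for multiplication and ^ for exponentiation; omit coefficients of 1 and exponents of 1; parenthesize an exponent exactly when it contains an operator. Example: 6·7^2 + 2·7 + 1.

base 3: 4 = 3 + 1; at 4: 4 + 1 = 5; next = 4
base 4: 4 = 4; at 5: 5 = 5; next = 4
base 5: 4 = 4; at 6: 4 = 4; next = 3
base 6: 3 = 3; at 7: 3 = 3; next = 2

2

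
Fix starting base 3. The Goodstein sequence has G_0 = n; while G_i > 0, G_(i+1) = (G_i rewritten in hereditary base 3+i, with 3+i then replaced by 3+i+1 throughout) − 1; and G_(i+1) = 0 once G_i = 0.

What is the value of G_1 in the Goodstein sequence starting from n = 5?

5

step 0: 5 = 3 + 2; sub 4 for 3: 4 + 2; = 6; G_1 = 6−1 = 5
step 1: 5 = 4 + 1; sub 5 for 4: 5 + 1; = 6; G_2 = 6−1 = 5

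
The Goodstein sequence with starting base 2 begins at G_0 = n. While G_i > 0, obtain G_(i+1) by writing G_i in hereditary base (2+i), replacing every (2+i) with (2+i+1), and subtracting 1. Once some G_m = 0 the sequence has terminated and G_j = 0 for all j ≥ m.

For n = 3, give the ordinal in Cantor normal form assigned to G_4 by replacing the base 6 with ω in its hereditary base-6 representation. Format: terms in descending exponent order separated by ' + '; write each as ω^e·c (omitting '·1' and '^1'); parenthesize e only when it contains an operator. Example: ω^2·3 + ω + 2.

[0] 3 ≡ 2 + 1 (base 2). Lift 3: 4. −1: 3.
[1] 3 ≡ 3 (base 3). Lift 4: 4. −1: 3.
[2] 3 ≡ 3 (base 4). Lift 5: 3. −1: 2.
[3] 2 ≡ 2 (base 5). Lift 6: 2. −1: 1.
[4] 1 ≡ 1 (base 6). Lift 7: 1. −1: 0.

1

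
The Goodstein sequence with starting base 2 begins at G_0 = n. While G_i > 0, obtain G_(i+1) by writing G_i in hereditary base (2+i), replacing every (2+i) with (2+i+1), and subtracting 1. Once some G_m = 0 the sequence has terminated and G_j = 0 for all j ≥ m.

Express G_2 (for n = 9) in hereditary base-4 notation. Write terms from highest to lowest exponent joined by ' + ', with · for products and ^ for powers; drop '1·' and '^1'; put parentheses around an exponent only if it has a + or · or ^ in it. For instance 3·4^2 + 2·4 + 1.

3·4^4 + 3·4^3 + 3·4^2 + 3·4 + 3

G_0 = 9. HB_2(9) = 2^(2 + 1) + 1. Bump = 82. G_1 = 81.
G_1 = 81. HB_3(81) = 3^(3 + 1). Bump = 1024. G_2 = 1023.
G_2 = 1023. HB_4(1023) = 3·4^4 + 3·4^3 + 3·4^2 + 3·4 + 3. Bump = 9843. G_3 = 9842.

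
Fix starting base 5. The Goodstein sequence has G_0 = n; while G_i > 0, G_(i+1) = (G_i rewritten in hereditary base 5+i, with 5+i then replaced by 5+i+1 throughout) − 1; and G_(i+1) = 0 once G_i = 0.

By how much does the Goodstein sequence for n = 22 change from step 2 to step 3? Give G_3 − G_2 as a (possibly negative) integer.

base 5: 22 = 4·5 + 2; at 6: 4·6 + 2 = 26; next = 25
base 6: 25 = 4·6 + 1; at 7: 4·7 + 1 = 29; next = 28
base 7: 28 = 4·7; at 8: 4·8 = 32; next = 31

3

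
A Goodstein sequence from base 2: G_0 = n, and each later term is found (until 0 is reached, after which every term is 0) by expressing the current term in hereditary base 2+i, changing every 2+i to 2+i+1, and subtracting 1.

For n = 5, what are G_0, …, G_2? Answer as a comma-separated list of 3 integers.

5, 27, 255

G_0 = 5. HB_2(5) = 2^2 + 1. Bump = 28. G_1 = 27.
G_1 = 27. HB_3(27) = 3^3. Bump = 256. G_2 = 255.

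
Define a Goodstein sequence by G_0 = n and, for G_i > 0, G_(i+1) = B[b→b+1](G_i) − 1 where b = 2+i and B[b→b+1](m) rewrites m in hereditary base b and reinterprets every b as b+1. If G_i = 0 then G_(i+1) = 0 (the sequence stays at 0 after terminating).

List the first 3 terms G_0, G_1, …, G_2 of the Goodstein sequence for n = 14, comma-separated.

14, 110, 1281

[0] 14 ≡ 2^(2 + 1) + 2^2 + 2 (base 2). Lift 3: 111. −1: 110.
[1] 110 ≡ 3^(3 + 1) + 3^3 + 2 (base 3). Lift 4: 1282. −1: 1281.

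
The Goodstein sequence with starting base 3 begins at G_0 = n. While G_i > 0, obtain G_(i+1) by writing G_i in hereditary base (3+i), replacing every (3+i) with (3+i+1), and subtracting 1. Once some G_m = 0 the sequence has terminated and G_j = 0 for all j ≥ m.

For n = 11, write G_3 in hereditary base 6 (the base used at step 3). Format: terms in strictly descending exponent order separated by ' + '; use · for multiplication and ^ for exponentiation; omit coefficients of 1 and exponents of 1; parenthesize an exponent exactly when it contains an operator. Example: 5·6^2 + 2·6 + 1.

5·6 + 5

[0] 11 ≡ 3^2 + 2 (base 3). Lift 4: 18. −1: 17.
[1] 17 ≡ 4^2 + 1 (base 4). Lift 5: 26. −1: 25.
[2] 25 ≡ 5^2 (base 5). Lift 6: 36. −1: 35.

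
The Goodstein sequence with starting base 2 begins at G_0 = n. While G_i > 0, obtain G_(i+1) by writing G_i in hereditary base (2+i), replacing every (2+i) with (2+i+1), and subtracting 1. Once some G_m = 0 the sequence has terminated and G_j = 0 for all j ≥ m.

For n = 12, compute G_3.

15685

G_0 = 12. HB_2(12) = 2^(2 + 1) + 2^2. Bump = 108. G_1 = 107.
G_1 = 107. HB_3(107) = 3^(3 + 1) + 2·3^2 + 2·3 + 2. Bump = 1066. G_2 = 1065.
G_2 = 1065. HB_4(1065) = 4^(4 + 1) + 2·4^2 + 2·4 + 1. Bump = 15686. G_3 = 15685.
G_3 = 15685. HB_5(15685) = 5^(5 + 1) + 2·5^2 + 2·5. Bump = 280020. G_4 = 280019.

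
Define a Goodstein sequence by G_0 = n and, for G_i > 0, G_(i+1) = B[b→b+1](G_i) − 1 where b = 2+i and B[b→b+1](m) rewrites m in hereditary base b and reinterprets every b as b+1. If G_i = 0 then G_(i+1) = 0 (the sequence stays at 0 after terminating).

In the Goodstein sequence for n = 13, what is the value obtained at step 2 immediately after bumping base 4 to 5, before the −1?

13 —HB2→ 2^(2 + 1) + 2^2 + 1 —bump→ 3^(3 + 1) + 3^3 + 1 = 109 —(−1)→ 108
108 —HB3→ 3^(3 + 1) + 3^3 —bump→ 4^(4 + 1) + 4^4 = 1280 —(−1)→ 1279

16093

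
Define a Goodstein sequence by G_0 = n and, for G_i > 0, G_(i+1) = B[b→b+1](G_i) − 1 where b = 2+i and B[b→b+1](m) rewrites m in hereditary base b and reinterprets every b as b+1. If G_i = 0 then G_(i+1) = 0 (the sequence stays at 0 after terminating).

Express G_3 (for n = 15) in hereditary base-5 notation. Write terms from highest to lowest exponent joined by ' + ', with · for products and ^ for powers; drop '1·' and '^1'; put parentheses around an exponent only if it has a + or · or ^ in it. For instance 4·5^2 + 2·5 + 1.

5^(5 + 1) + 5^5 + 2

15 —HB2→ 2^(2 + 1) + 2^2 + 2 + 1 —bump→ 3^(3 + 1) + 3^3 + 3 + 1 = 112 —(−1)→ 111
111 —HB3→ 3^(3 + 1) + 3^3 + 3 —bump→ 4^(4 + 1) + 4^4 + 4 = 1284 —(−1)→ 1283
1283 —HB4→ 4^(4 + 1) + 4^4 + 3 —bump→ 5^(5 + 1) + 5^5 + 3 = 18753 —(−1)→ 18752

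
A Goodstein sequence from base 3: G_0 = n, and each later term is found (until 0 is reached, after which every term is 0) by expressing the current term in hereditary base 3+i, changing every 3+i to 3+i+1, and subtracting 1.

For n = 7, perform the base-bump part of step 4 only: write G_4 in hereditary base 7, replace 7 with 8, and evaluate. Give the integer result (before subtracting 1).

step 0: 7 = 2·3 + 1; sub 4 for 3: 2·4 + 1; = 9; G_1 = 9−1 = 8
step 1: 8 = 2·4; sub 5 for 4: 2·5; = 10; G_2 = 10−1 = 9
step 2: 9 = 5 + 4; sub 6 for 5: 6 + 4; = 10; G_3 = 10−1 = 9
step 3: 9 = 6 + 3; sub 7 for 6: 7 + 3; = 10; G_4 = 10−1 = 9
step 4: 9 = 7 + 2; sub 8 for 7: 8 + 2; = 10; G_5 = 10−1 = 9

10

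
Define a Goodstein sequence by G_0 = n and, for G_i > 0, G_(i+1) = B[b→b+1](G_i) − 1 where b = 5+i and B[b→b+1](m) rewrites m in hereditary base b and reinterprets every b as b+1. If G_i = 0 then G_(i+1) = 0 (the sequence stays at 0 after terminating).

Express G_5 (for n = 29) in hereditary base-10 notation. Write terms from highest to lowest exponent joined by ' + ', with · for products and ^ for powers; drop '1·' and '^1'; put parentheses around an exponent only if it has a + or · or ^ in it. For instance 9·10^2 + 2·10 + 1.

[0] 29 ≡ 5^2 + 4 (base 5). Lift 6: 40. −1: 39.
[1] 39 ≡ 6^2 + 3 (base 6). Lift 7: 52. −1: 51.
[2] 51 ≡ 7^2 + 2 (base 7). Lift 8: 66. −1: 65.
[3] 65 ≡ 8^2 + 1 (base 8). Lift 9: 82. −1: 81.
[4] 81 ≡ 9^2 (base 9). Lift 10: 100. −1: 99.
[5] 99 ≡ 9·10 + 9 (base 10). Lift 11: 108. −1: 107.

9·10 + 9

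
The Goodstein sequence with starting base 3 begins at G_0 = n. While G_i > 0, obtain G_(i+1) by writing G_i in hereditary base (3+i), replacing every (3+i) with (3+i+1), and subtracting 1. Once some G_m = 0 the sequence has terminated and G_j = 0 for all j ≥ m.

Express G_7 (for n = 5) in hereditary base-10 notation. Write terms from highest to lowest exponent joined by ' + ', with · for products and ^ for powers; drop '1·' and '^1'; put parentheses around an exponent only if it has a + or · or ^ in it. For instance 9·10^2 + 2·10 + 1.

5 —HB3→ 3 + 2 —bump→ 4 + 2 = 6 —(−1)→ 5
5 —HB4→ 4 + 1 —bump→ 5 + 1 = 6 —(−1)→ 5
5 —HB5→ 5 —bump→ 6 = 6 —(−1)→ 5
5 —HB6→ 5 —bump→ 5 = 5 —(−1)→ 4
4 —HB7→ 4 —bump→ 4 = 4 —(−1)→ 3
3 —HB8→ 3 —bump→ 3 = 3 —(−1)→ 2
2 —HB9→ 2 —bump→ 2 = 2 —(−1)→ 1
1 —HB10→ 1 —bump→ 1 = 1 —(−1)→ 0

1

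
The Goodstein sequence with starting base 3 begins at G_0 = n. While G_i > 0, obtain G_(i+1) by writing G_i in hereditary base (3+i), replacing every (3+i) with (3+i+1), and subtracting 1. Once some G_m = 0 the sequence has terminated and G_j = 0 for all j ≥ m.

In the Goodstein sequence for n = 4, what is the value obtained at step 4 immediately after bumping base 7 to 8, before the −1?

2

[0] 4 ≡ 3 + 1 (base 3). Lift 4: 5. −1: 4.
[1] 4 ≡ 4 (base 4). Lift 5: 5. −1: 4.
[2] 4 ≡ 4 (base 5). Lift 6: 4. −1: 3.
[3] 3 ≡ 3 (base 6). Lift 7: 3. −1: 2.
[4] 2 ≡ 2 (base 7). Lift 8: 2. −1: 1.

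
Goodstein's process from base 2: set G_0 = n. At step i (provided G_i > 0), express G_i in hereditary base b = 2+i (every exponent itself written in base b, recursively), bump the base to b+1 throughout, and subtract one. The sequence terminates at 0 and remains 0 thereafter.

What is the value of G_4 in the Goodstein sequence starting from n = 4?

i=0: 4 = 2^2 (b=2); 2→3: 3^3 = 27; 27−1 = 26
i=1: 26 = 2·3^2 + 2·3 + 2 (b=3); 3→4: 2·4^2 + 2·4 + 2 = 42; 42−1 = 41
i=2: 41 = 2·4^2 + 2·4 + 1 (b=4); 4→5: 2·5^2 + 2·5 + 1 = 61; 61−1 = 60
i=3: 60 = 2·5^2 + 2·5 (b=5); 5→6: 2·6^2 + 2·6 = 84; 84−1 = 83

83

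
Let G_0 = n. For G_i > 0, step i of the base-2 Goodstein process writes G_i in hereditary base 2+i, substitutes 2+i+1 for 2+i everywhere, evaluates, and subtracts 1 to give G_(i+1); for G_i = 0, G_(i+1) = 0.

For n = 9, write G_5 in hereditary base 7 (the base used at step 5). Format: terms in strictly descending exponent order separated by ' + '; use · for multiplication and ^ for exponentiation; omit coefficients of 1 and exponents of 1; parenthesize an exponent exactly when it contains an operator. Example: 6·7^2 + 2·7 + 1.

9 —HB2→ 2^(2 + 1) + 1 —bump→ 3^(3 + 1) + 1 = 82 —(−1)→ 81
81 —HB3→ 3^(3 + 1) —bump→ 4^(4 + 1) = 1024 —(−1)→ 1023
1023 —HB4→ 3·4^4 + 3·4^3 + 3·4^2 + 3·4 + 3 —bump→ 3·5^5 + 3·5^3 + 3·5^2 + 3·5 + 3 = 9843 —(−1)→ 9842
9842 —HB5→ 3·5^5 + 3·5^3 + 3·5^2 + 3·5 + 2 —bump→ 3·6^6 + 3·6^3 + 3·6^2 + 3·6 + 2 = 140744 —(−1)→ 140743
140743 —HB6→ 3·6^6 + 3·6^3 + 3·6^2 + 3·6 + 1 —bump→ 3·7^7 + 3·7^3 + 3·7^2 + 3·7 + 1 = 2471827 —(−1)→ 2471826
2471826 —HB7→ 3·7^7 + 3·7^3 + 3·7^2 + 3·7 —bump→ 3·8^8 + 3·8^3 + 3·8^2 + 3·8 = 50333400 —(−1)→ 50333399

3·7^7 + 3·7^3 + 3·7^2 + 3·7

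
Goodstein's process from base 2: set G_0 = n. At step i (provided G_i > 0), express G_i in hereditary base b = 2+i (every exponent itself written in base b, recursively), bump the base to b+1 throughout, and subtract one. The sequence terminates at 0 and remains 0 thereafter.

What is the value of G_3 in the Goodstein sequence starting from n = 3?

2

i=0: 3 = 2 + 1 (b=2); 2→3: 3 + 1 = 4; 4−1 = 3
i=1: 3 = 3 (b=3); 3→4: 4 = 4; 4−1 = 3
i=2: 3 = 3 (b=4); 4→5: 3 = 3; 3−1 = 2
i=3: 2 = 2 (b=5); 5→6: 2 = 2; 2−1 = 1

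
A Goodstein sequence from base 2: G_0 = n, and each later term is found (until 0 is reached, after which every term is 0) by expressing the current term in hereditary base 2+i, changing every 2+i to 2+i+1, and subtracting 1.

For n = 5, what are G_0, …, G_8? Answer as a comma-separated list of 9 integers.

5, 27, 255, 467, 775, 1197, 1751, 2454, 3325

i=0: 5 = 2^2 + 1 (b=2); 2→3: 3^3 + 1 = 28; 28−1 = 27
i=1: 27 = 3^3 (b=3); 3→4: 4^4 = 256; 256−1 = 255
i=2: 255 = 3·4^3 + 3·4^2 + 3·4 + 3 (b=4); 4→5: 3·5^3 + 3·5^2 + 3·5 + 3 = 468; 468−1 = 467
i=3: 467 = 3·5^3 + 3·5^2 + 3·5 + 2 (b=5); 5→6: 3·6^3 + 3·6^2 + 3·6 + 2 = 776; 776−1 = 775
i=4: 775 = 3·6^3 + 3·6^2 + 3·6 + 1 (b=6); 6→7: 3·7^3 + 3·7^2 + 3·7 + 1 = 1198; 1198−1 = 1197
i=5: 1197 = 3·7^3 + 3·7^2 + 3·7 (b=7); 7→8: 3·8^3 + 3·8^2 + 3·8 = 1752; 1752−1 = 1751
i=6: 1751 = 3·8^3 + 3·8^2 + 2·8 + 7 (b=8); 8→9: 3·9^3 + 3·9^2 + 2·9 + 7 = 2455; 2455−1 = 2454
i=7: 2454 = 3·9^3 + 3·9^2 + 2·9 + 6 (b=9); 9→10: 3·10^3 + 3·10^2 + 2·10 + 6 = 3326; 3326−1 = 3325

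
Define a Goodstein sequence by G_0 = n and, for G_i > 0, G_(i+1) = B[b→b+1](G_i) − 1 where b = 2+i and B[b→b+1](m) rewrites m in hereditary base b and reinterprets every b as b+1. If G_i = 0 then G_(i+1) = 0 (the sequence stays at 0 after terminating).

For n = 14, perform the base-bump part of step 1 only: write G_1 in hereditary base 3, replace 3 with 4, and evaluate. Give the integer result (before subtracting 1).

1282

base 2: 14 = 2^(2 + 1) + 2^2 + 2; at 3: 3^(3 + 1) + 3^3 + 3 = 111; next = 110
base 3: 110 = 3^(3 + 1) + 3^3 + 2; at 4: 4^(4 + 1) + 4^4 + 2 = 1282; next = 1281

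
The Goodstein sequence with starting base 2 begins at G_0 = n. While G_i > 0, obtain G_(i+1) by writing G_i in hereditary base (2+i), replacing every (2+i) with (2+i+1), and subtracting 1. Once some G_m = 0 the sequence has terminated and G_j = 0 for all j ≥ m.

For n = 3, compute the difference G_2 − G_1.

0

base 2: 3 = 2 + 1; at 3: 3 + 1 = 4; next = 3
base 3: 3 = 3; at 4: 4 = 4; next = 3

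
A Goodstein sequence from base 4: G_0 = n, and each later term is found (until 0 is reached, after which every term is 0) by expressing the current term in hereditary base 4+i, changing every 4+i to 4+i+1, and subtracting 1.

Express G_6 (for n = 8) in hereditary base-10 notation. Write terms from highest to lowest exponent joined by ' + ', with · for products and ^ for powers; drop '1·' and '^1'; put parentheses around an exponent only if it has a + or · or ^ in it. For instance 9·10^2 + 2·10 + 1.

9

8 —HB4→ 2·4 —bump→ 2·5 = 10 —(−1)→ 9
9 —HB5→ 5 + 4 —bump→ 6 + 4 = 10 —(−1)→ 9
9 —HB6→ 6 + 3 —bump→ 7 + 3 = 10 —(−1)→ 9
9 —HB7→ 7 + 2 —bump→ 8 + 2 = 10 —(−1)→ 9
9 —HB8→ 8 + 1 —bump→ 9 + 1 = 10 —(−1)→ 9
9 —HB9→ 9 —bump→ 10 = 10 —(−1)→ 9
9 —HB10→ 9 —bump→ 9 = 9 —(−1)→ 8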